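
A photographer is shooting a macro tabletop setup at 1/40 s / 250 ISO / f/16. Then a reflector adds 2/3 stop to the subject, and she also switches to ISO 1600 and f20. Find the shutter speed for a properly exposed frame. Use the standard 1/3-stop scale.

Scene light: 2/3 stop brighter.
ISO: 250 → 320 → 400 → 500 → 640 → 800 → 1000 → 1250 → 1600 — 2 2/3 stops raised (brighter).
Aperture: f/16 → f/18 → f/20 — 2/3 stop smaller aperture (darker).
Net so far: 2 2/3 stops brighter. Shutter speed: 1/40 → 1/50 → 1/60 → 1/80 → 1/100 → 1/125 → 1/160 → 1/200 → 1/250.

1/250s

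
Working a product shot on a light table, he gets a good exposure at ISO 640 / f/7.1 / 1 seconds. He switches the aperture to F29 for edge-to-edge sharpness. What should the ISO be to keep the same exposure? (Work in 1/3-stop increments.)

ISO 10000

Aperture: f/7.1 → f/8 → f/9 → f/10 → f/11 → f/13 → f/14 → f/16 → f/18 → f/20 → f/22 → f/25 → f/29 — 4 stops narrower (darker).
Need 4 stops brighter from the ISO: 640 → 800 → 1000 → 1250 → 1600 → 2000 → 2500 → 3200 → 4000 → 5000 → 6400 → 8000 → 10000.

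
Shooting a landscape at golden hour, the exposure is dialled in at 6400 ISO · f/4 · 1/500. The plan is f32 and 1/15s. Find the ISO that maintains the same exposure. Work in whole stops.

ISO 12800

Aperture: f/4 → f/5.6 → f/8 → f/11 → f/16 → f/22 → f/32 — 6 stops narrower (darker).
Shutter speed: 1/500 → 1/250 → 1/125 → 1/60 → 1/30 → 1/15 — 5 stops slower (brighter).
Net change so far: 1 stop darker. Offset with the ISO: 6400 → 12800.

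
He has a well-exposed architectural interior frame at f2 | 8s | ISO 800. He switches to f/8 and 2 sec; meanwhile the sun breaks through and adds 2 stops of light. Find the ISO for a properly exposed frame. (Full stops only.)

Scene light: 2 stops brighter.
Aperture: f/2 → f/2.8 → f/4 → f/5.6 → f/8 — 4 stops stopped down (darker).
Shutter speed: 8 → 4 → 2 — 2 stops shorter (darker).
Net so far: 4 stops darker. ISO: 800 → 1600 → 3200 → 6400 → 12800.

ISO 12800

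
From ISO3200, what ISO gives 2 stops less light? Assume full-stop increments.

ISO: 3200 → 1600 → 800 — 2 stops dropped (darker).

ISO 800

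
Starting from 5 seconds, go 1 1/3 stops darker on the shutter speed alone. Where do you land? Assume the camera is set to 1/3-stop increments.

2 s

Shutter speed: 5 → 4 → 3.2 → 2.5 → 2 — 1 1/3 stops shorter (darker).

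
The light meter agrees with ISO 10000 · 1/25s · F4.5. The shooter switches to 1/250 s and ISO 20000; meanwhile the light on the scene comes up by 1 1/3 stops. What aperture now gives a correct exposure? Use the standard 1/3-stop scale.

Scene light: 1 1/3 stops brighter.
Shutter speed: 1/25 → 1/30 → 1/40 → 1/50 → 1/60 → 1/80 → 1/100 → 1/125 → 1/160 → 1/200 → 1/250 — 3 1/3 stops faster (darker).
ISO: 10000 → 12800 → 16000 → 20000 — 1 stop raised (brighter).
Net so far: 1 stop darker. Aperture: f/4.5 → f/4 → f/3.5 → f/3.2.

f/3.2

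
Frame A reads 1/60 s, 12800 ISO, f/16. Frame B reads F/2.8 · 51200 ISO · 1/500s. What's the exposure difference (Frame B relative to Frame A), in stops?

4 stops brighter

Aperture: f/16 → f/11 → f/8 → f/5.6 → f/4 → f/2.8 — 5 stops larger aperture (brighter).
Shutter speed: 1/60 → 1/125 → 1/250 → 1/500 — 3 stops faster (darker).
ISO: 12800 → 25600 → 51200 — 2 stops higher (brighter).
Net: +5 −3 +2 = +4 stops.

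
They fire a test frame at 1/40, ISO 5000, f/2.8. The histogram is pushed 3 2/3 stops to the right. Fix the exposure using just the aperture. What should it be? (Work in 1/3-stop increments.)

f/10

Overexposed by 3 2/3 stops → need 3 2/3 stops darker.
Aperture: f/2.8 → f/3.2 → f/3.5 → f/4 → f/4.5 → f/5 → f/5.6 → f/6.3 → f/7.1 → f/8 → f/9 → f/10.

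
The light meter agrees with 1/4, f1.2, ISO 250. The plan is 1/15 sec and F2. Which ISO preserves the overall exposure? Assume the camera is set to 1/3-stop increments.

ISO 2500

Shutter speed: 1/4 → 1/5 → 1/6 → 1/8 → 1/10 → 1/13 → 1/15 — 2 stops shorter (darker).
Aperture: f/1.2 → f/1.4 → f/1.6 → f/1.8 → f/2 — 1 1/3 stops smaller aperture (darker).
Net change so far: 3 1/3 stops darker. Offset with the ISO: 250 → 320 → 400 → 500 → 640 → 800 → 1000 → 1250 → 1600 → 2000 → 2500.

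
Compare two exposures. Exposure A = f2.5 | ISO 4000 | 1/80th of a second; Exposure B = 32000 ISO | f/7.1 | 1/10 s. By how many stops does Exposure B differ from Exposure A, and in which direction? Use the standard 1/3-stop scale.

Aperture: f/2.5 → f/2.8 → f/3.2 → f/3.5 → f/4 → f/4.5 → f/5 → f/5.6 → f/6.3 → f/7.1 — 3 stops stopped down (darker).
Shutter speed: 1/80 → 1/60 → 1/50 → 1/40 → 1/30 → 1/25 → 1/20 → 1/15 → 1/13 → 1/10 — 3 stops slower (brighter).
ISO: 4000 → 5000 → 6400 → 8000 → 10000 → 12800 → 16000 → 20000 → 25600 → 32000 — 3 stops raised (brighter).
Net: −3 +3 +3 = +3 stops.

3 stops brighter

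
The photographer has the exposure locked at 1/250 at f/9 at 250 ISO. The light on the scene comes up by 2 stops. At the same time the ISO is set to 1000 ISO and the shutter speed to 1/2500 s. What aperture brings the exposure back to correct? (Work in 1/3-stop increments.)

Scene light: 2 stops brighter.
ISO: 250 → 320 → 400 → 500 → 640 → 800 → 1000 — 2 stops raised (brighter).
Shutter speed: 1/250 → 1/320 → 1/400 → 1/500 → 1/640 → 1/800 → 1/1000 → 1/1250 → 1/1600 → 1/2000 → 1/2500 — 3 1/3 stops shorter (darker).
Net so far: 2/3 stop brighter. Aperture: f/9 → f/10 → f/11.

f/11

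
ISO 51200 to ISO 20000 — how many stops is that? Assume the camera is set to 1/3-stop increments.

1 1/3 stops

51200 → 40000 → 32000 → 25600 → 20000 — count the steps: 4 third-stops = 1 1/3 stops.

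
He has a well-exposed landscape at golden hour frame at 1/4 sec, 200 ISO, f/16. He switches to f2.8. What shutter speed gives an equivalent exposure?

1/125s

Aperture: f/16 → f/11 → f/8 → f/5.6 → f/4 → f/2.8 — 5 stops opened up (brighter).
Need 5 stops darker from the shutter speed: 1/4 → 1/8 → 1/15 → 1/30 → 1/60 → 1/125.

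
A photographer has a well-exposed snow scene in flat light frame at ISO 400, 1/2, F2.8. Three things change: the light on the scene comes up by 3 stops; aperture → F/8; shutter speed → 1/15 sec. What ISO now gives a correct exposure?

ISO 3200

Scene light: 3 stops brighter.
Aperture: f/2.8 → f/4 → f/5.6 → f/8 — 3 stops narrower (darker).
Shutter speed: 1/2 → 1/4 → 1/8 → 1/15 — 3 stops faster (darker).
Net so far: 3 stops darker. ISO: 400 → 800 → 1600 → 3200.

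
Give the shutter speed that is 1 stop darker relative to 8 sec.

Shutter speed: 8 → 4 — 1 stop faster (darker).

4 s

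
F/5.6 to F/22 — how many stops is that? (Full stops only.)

f/5.6 → f/8 → f/11 → f/16 → f/22 — count the steps: 4 stops.

4 stops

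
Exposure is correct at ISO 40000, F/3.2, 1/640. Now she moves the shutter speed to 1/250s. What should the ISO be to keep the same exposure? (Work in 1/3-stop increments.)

Shutter speed: 1/640 → 1/500 → 1/400 → 1/320 → 1/250 — 1 1/3 stops longer (brighter).
Need 1 1/3 stops darker from the ISO: 40000 → 32000 → 25600 → 20000 → 16000.

ISO 16000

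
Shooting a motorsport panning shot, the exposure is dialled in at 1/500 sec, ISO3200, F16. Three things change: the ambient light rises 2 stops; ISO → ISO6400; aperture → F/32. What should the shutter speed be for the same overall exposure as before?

1/1000s

Scene light: 2 stops brighter.
ISO: 3200 → 6400 — 1 stop higher (brighter).
Aperture: f/16 → f/22 → f/32 — 2 stops smaller aperture (darker).
Net so far: 1 stop brighter. Shutter speed: 1/500 → 1/1000.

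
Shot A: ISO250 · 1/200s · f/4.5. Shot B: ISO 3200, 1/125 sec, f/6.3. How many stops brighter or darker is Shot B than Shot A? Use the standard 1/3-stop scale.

3 1/3 stops brighter

Aperture: f/4.5 → f/5 → f/5.6 → f/6.3 — 1 stop narrower (darker).
Shutter speed: 1/200 → 1/160 → 1/125 — 2/3 stop longer (brighter).
ISO: 250 → 320 → 400 → 500 → 640 → 800 → 1000 → 1250 → 1600 → 2000 → 2500 → 3200 — 3 2/3 stops raised (brighter).
Net: −1 +2/3 +3 2/3 = +3 1/3 stops.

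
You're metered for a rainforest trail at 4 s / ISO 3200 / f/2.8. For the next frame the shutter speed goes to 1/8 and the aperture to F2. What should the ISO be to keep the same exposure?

ISO 51200

Shutter speed: 4 → 2 → 1 → 1/2 → 1/4 → 1/8 — 5 stops faster (darker).
Aperture: f/2.8 → f/2 — 1 stop opened up (brighter).
Net change so far: 4 stops darker. Offset with the ISO: 3200 → 6400 → 12800 → 25600 → 51200.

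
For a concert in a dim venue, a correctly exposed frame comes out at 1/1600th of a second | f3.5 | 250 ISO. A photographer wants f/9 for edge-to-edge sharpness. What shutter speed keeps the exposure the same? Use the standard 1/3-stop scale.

1/250s

Aperture: f/3.5 → f/4 → f/4.5 → f/5 → f/5.6 → f/6.3 → f/7.1 → f/8 → f/9 — 2 2/3 stops narrower (darker).
Need 2 2/3 stops brighter from the shutter speed: 1/1600 → 1/1250 → 1/1000 → 1/800 → 1/640 → 1/500 → 1/400 → 1/320 → 1/250.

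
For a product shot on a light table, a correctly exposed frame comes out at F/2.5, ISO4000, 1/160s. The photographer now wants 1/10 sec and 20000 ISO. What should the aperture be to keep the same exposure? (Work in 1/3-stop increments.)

f/22

Shutter speed: 1/160 → 1/125 → 1/100 → 1/80 → 1/60 → 1/50 → 1/40 → 1/30 → 1/25 → 1/20 → 1/15 → 1/13 → 1/10 — 4 stops longer (brighter).
ISO: 4000 → 5000 → 6400 → 8000 → 10000 → 12800 → 16000 → 20000 — 2 1/3 stops raised (brighter).
Net change so far: 6 1/3 stops brighter. Offset with the aperture: f/2.5 → f/2.8 → f/3.2 → f/3.5 → f/4 → f/4.5 → f/5 → f/5.6 → f/6.3 → f/7.1 → f/8 → f/9 → f/10 → f/11 → f/13 → f/14 → f/16 → f/18 → f/20 → f/22.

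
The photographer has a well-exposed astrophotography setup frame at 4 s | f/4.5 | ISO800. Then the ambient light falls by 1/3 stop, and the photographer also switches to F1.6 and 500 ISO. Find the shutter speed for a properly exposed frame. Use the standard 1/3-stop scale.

1 s

Scene light: 1/3 stop darker.
Aperture: f/4.5 → f/4 → f/3.5 → f/3.2 → f/2.8 → f/2.5 → f/2.2 → f/2 → f/1.8 → f/1.6 — 3 stops opened up (brighter).
ISO: 800 → 640 → 500 — 2/3 stop dropped (darker).
Net so far: 2 stops brighter. Shutter speed: 4 → 3.2 → 2.5 → 2 → 1.6 → 1.3 → 1.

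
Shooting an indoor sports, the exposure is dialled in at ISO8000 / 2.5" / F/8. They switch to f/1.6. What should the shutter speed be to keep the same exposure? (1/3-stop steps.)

Aperture: f/8 → f/7.1 → f/6.3 → f/5.6 → f/5 → f/4.5 → f/4 → f/3.5 → f/3.2 → f/2.8 → f/2.5 → f/2.2 → f/2 → f/1.8 → f/1.6 — 4 2/3 stops opened up (brighter).
Need 4 2/3 stops darker from the shutter speed: 2.5 → 2 → 1.6 → 1.3 → 1 → 0.8 → 0.6 → 0.5 → 0.4 → 0.3 → 1/4 → 1/5 → 1/6 → 1/8 → 1/10.

1/10s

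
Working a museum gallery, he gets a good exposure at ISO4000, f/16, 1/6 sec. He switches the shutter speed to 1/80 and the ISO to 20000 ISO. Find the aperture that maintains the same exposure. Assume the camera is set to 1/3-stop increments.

Shutter speed: 1/6 → 1/8 → 1/10 → 1/13 → 1/15 → 1/20 → 1/25 → 1/30 → 1/40 → 1/50 → 1/60 → 1/80 — 3 2/3 stops shorter (darker).
ISO: 4000 → 5000 → 6400 → 8000 → 10000 → 12800 → 16000 → 20000 — 2 1/3 stops higher (brighter).
Net change so far: 1 1/3 stops darker. Offset with the aperture: f/16 → f/14 → f/13 → f/11 → f/10.

f/10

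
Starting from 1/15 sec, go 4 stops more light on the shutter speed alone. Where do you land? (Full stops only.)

Shutter speed: 1/15 → 1/8 → 1/4 → 1/2 → 1 — 4 stops longer (brighter).

1 s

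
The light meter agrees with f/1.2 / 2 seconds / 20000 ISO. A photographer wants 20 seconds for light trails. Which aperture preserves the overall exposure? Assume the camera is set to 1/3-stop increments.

f/4

Shutter speed: 2 → 2.5 → 3.2 → 4 → 5 → 6 → 8 → 10 → 13 → 15 → 20 — 3 1/3 stops longer (brighter).
Need 3 1/3 stops darker from the aperture: f/1.2 → f/1.4 → f/1.6 → f/1.8 → f/2 → f/2.2 → f/2.5 → f/2.8 → f/3.2 → f/3.5 → f/4.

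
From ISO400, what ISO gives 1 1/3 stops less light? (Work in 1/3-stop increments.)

ISO: 400 → 320 → 250 → 200 → 160 — 1 1/3 stops dropped (darker).

ISO 160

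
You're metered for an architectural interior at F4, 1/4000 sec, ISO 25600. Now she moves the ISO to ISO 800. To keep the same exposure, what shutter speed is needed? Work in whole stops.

ISO: 25600 → 12800 → 6400 → 3200 → 1600 → 800 — 5 stops dropped (darker).
Need 5 stops brighter from the shutter speed: 1/4000 → 1/2000 → 1/1000 → 1/500 → 1/250 → 1/125.

1/125s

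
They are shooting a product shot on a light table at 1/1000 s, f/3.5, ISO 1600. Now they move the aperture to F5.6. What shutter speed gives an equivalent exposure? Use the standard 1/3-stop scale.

Aperture: f/3.5 → f/4 → f/4.5 → f/5 → f/5.6 — 1 1/3 stops smaller aperture (darker).
Need 1 1/3 stops brighter from the shutter speed: 1/1000 → 1/800 → 1/640 → 1/500 → 1/400.

1/400s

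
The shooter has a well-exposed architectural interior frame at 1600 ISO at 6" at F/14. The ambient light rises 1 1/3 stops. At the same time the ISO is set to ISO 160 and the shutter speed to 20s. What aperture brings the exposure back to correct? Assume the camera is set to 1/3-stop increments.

Scene light: 1 1/3 stops brighter.
ISO: 1600 → 1250 → 1000 → 800 → 640 → 500 → 400 → 320 → 250 → 200 → 160 — 3 1/3 stops lower (darker).
Shutter speed: 6 → 8 → 10 → 13 → 15 → 20 — 1 2/3 stops slower (brighter).
Net so far: 1/3 stop darker. Aperture: f/14 → f/13.

f/13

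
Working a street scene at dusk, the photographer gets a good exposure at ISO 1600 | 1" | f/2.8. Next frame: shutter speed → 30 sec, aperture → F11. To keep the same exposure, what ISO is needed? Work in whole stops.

Shutter speed: 1 → 2 → 4 → 8 → 15 → 30 — 5 stops longer (brighter).
Aperture: f/2.8 → f/4 → f/5.6 → f/8 → f/11 — 4 stops narrower (darker).
Net change so far: 1 stop brighter. Offset with the ISO: 1600 → 800.

ISO 800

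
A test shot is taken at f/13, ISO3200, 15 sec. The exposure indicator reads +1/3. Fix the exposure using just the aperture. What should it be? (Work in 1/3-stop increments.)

f/14

Overexposed by 1/3 stop → need 1/3 stop darker.
Aperture: f/13 → f/14.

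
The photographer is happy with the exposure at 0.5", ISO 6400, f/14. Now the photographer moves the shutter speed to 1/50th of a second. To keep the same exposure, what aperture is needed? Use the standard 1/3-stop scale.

Shutter speed: 0.5 → 0.4 → 0.3 → 1/4 → 1/5 → 1/6 → 1/8 → 1/10 → 1/13 → 1/15 → 1/20 → 1/25 → 1/30 → 1/40 → 1/50 — 4 2/3 stops shorter (darker).
Need 4 2/3 stops brighter from the aperture: f/14 → f/13 → f/11 → f/10 → f/9 → f/8 → f/7.1 → f/6.3 → f/5.6 → f/5 → f/4.5 → f/4 → f/3.5 → f/3.2 → f/2.8.

f/2.8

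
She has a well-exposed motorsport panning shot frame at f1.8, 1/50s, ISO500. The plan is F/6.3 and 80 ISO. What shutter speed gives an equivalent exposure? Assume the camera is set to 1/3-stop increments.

1.6 s

Aperture: f/1.8 → f/2 → f/2.2 → f/2.5 → f/2.8 → f/3.2 → f/3.5 → f/4 → f/4.5 → f/5 → f/5.6 → f/6.3 — 3 2/3 stops stopped down (darker).
ISO: 500 → 400 → 320 → 250 → 200 → 160 → 125 → 100 → 80 — 2 2/3 stops dropped (darker).
Net change so far: 6 1/3 stops darker. Offset with the shutter speed: 1/50 → 1/40 → 1/30 → 1/25 → 1/20 → 1/15 → 1/13 → 1/10 → 1/8 → 1/6 → 1/5 → 1/4 → 0.3 → 0.4 → 0.5 → 0.6 → 0.8 → 1 → 1.3 → 1.6.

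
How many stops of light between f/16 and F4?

f/16 → f/11 → f/8 → f/5.6 → f/4 — count the steps: 4 stops.

4 stops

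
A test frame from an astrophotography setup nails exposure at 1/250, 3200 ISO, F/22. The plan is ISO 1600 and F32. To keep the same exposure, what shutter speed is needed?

1/60s

ISO: 3200 → 1600 — 1 stop lower (darker).
Aperture: f/22 → f/32 — 1 stop stopped down (darker).
Net change so far: 2 stops darker. Offset with the shutter speed: 1/250 → 1/125 → 1/60.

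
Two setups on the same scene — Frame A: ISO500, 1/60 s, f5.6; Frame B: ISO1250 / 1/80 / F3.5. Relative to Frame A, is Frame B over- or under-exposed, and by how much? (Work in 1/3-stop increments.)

Aperture: f/5.6 → f/5 → f/4.5 → f/4 → f/3.5 — 1 1/3 stops opened up (brighter).
Shutter speed: 1/60 → 1/80 — 1/3 stop shorter (darker).
ISO: 500 → 640 → 800 → 1000 → 1250 — 1 1/3 stops higher (brighter).
Net: +1 1/3 −1/3 +1 1/3 = +2 1/3 stops.

2 1/3 stops brighter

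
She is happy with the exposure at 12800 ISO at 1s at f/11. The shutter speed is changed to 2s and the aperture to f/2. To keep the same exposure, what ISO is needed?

Shutter speed: 1 → 2 — 1 stop slower (brighter).
Aperture: f/11 → f/8 → f/5.6 → f/4 → f/2.8 → f/2 — 5 stops wider (brighter).
Net change so far: 6 stops brighter. Offset with the ISO: 12800 → 6400 → 3200 → 1600 → 800 → 400 → 200.

ISO 200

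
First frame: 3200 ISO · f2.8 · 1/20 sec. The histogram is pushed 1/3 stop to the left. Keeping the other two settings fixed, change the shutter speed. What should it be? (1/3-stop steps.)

1/15s

Underexposed by 1/3 stop → need 1/3 stop brighter.
Shutter speed: 1/20 → 1/15.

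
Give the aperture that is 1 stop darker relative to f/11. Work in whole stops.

f/16

Aperture: f/11 → f/16 — 1 stop smaller aperture (darker).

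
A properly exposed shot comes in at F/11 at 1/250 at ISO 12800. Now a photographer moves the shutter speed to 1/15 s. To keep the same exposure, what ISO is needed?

Shutter speed: 1/250 → 1/125 → 1/60 → 1/30 → 1/15 — 4 stops slower (brighter).
Need 4 stops darker from the ISO: 12800 → 6400 → 3200 → 1600 → 800.

ISO 800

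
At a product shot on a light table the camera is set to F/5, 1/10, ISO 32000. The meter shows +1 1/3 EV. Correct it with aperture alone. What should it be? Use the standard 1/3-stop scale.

f/8

Overexposed by 1 1/3 stops → need 1 1/3 stops darker.
Aperture: f/5 → f/5.6 → f/6.3 → f/7.1 → f/8.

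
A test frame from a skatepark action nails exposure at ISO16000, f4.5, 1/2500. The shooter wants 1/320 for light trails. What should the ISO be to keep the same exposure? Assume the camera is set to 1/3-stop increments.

ISO 2000

Shutter speed: 1/2500 → 1/2000 → 1/1600 → 1/1250 → 1/1000 → 1/800 → 1/640 → 1/500 → 1/400 → 1/320 — 3 stops longer (brighter).
Need 3 stops darker from the ISO: 16000 → 12800 → 10000 → 8000 → 6400 → 5000 → 4000 → 3200 → 2500 → 2000.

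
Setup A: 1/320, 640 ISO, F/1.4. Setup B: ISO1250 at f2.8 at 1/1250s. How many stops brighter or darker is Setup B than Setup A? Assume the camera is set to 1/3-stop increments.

3 stops darker

Aperture: f/1.4 → f/1.6 → f/1.8 → f/2 → f/2.2 → f/2.5 → f/2.8 — 2 stops smaller aperture (darker).
Shutter speed: 1/320 → 1/400 → 1/500 → 1/640 → 1/800 → 1/1000 → 1/1250 — 2 stops shorter (darker).
ISO: 640 → 800 → 1000 → 1250 — 1 stop higher (brighter).
Net: −2 −2 +1 = −3 stops.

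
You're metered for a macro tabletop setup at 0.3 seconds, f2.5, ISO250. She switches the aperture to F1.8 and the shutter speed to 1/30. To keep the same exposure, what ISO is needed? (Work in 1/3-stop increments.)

Aperture: f/2.5 → f/2.2 → f/2 → f/1.8 — 1 stop wider (brighter).
Shutter speed: 0.3 → 1/4 → 1/5 → 1/6 → 1/8 → 1/10 → 1/13 → 1/15 → 1/20 → 1/25 → 1/30 — 3 1/3 stops shorter (darker).
Net change so far: 2 1/3 stops darker. Offset with the ISO: 250 → 320 → 400 → 500 → 640 → 800 → 1000 → 1250.

ISO 1250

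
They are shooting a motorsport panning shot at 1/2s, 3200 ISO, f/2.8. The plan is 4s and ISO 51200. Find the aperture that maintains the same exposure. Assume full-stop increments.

f/32

Shutter speed: 1/2 → 1 → 2 → 4 — 3 stops slower (brighter).
ISO: 3200 → 6400 → 12800 → 25600 → 51200 — 4 stops higher (brighter).
Net change so far: 7 stops brighter. Offset with the aperture: f/2.8 → f/4 → f/5.6 → f/8 → f/11 → f/16 → f/22 → f/32.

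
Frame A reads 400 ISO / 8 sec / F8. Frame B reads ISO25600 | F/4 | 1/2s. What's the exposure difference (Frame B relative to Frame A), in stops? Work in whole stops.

Aperture: f/8 → f/5.6 → f/4 — 2 stops opened up (brighter).
Shutter speed: 8 → 4 → 2 → 1 → 1/2 — 4 stops faster (darker).
ISO: 400 → 800 → 1600 → 3200 → 6400 → 12800 → 25600 — 6 stops higher (brighter).
Net: +2 −4 +6 = +4 stops.

4 stops brighter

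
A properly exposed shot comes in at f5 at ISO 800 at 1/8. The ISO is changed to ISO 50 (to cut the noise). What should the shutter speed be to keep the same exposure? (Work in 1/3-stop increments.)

2 s

ISO: 800 → 640 → 500 → 400 → 320 → 250 → 200 → 160 → 125 → 100 → 80 → 64 → 50 — 4 stops lower (darker).
Need 4 stops brighter from the shutter speed: 1/8 → 1/6 → 1/5 → 1/4 → 0.3 → 0.4 → 0.5 → 0.6 → 0.8 → 1 → 1.3 → 1.6 → 2.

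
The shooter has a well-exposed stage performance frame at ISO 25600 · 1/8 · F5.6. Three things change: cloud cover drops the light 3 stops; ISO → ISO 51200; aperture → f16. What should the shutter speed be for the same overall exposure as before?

4 s

Scene light: 3 stops darker.
ISO: 25600 → 51200 — 1 stop higher (brighter).
Aperture: f/5.6 → f/8 → f/11 → f/16 — 3 stops narrower (darker).
Net so far: 5 stops darker. Shutter speed: 1/8 → 1/4 → 1/2 → 1 → 2 → 4.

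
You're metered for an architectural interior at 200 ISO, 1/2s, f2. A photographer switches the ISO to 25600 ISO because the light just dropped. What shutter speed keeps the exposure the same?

1/250s

ISO: 200 → 400 → 800 → 1600 → 3200 → 6400 → 12800 → 25600 — 7 stops higher (brighter).
Need 7 stops darker from the shutter speed: 1/2 → 1/4 → 1/8 → 1/15 → 1/30 → 1/60 → 1/125 → 1/250.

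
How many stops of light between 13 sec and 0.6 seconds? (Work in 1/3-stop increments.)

4 1/3 stops

13 → 10 → 8 → 6 → 5 → 4 → 3.2 → 2.5 → 2 → 1.6 → 1.3 → 1 → 0.8 → 0.6 — count the steps: 13 third-stops = 4 1/3 stops.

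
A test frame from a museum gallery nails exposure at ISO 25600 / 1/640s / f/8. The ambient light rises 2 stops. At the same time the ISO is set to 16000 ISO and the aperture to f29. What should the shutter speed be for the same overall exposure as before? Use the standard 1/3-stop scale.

1/125s

Scene light: 2 stops brighter.
ISO: 25600 → 20000 → 16000 — 2/3 stop dropped (darker).
Aperture: f/8 → f/9 → f/10 → f/11 → f/13 → f/14 → f/16 → f/18 → f/20 → f/22 → f/25 → f/29 — 3 2/3 stops smaller aperture (darker).
Net so far: 2 1/3 stops darker. Shutter speed: 1/640 → 1/500 → 1/400 → 1/320 → 1/250 → 1/200 → 1/160 → 1/125.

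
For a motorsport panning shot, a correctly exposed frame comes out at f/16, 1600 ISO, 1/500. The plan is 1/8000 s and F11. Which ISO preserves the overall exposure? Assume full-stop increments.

ISO 12800

Shutter speed: 1/500 → 1/1000 → 1/2000 → 1/4000 → 1/8000 — 4 stops shorter (darker).
Aperture: f/16 → f/11 — 1 stop opened up (brighter).
Net change so far: 3 stops darker. Offset with the ISO: 1600 → 3200 → 6400 → 12800.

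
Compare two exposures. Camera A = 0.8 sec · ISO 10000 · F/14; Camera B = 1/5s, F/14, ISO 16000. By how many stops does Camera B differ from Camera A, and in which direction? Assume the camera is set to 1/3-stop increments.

Aperture: unchanged.
Shutter speed: 0.8 → 0.6 → 0.5 → 0.4 → 0.3 → 1/4 → 1/5 — 2 stops shorter (darker).
ISO: 10000 → 12800 → 16000 — 2/3 stop raised (brighter).
Net: −2 +2/3 = −1 1/3 stops.

1 1/3 stops darker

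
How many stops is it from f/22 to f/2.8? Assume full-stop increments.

f/22 → f/16 → f/11 → f/8 → f/5.6 → f/4 → f/2.8 — count the steps: 6 stops.

6 stops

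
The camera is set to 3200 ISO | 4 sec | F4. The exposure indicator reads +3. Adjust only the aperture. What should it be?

f/11

Overexposed by 3 stops → need 3 stops darker.
Aperture: f/4 → f/5.6 → f/8 → f/11.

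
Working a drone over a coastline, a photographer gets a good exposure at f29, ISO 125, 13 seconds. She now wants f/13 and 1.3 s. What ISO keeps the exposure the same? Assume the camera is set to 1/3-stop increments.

Aperture: f/29 → f/25 → f/22 → f/20 → f/18 → f/16 → f/14 → f/13 — 2 1/3 stops larger aperture (brighter).
Shutter speed: 13 → 10 → 8 → 6 → 5 → 4 → 3.2 → 2.5 → 2 → 1.6 → 1.3 — 3 1/3 stops faster (darker).
Net change so far: 1 stop darker. Offset with the ISO: 125 → 160 → 200 → 250.

ISO 250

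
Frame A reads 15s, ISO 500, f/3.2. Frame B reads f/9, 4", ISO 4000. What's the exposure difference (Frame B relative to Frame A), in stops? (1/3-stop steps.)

2 stops darker

Aperture: f/3.2 → f/3.5 → f/4 → f/4.5 → f/5 → f/5.6 → f/6.3 → f/7.1 → f/8 → f/9 — 3 stops narrower (darker).
Shutter speed: 15 → 13 → 10 → 8 → 6 → 5 → 4 — 2 stops faster (darker).
ISO: 500 → 640 → 800 → 1000 → 1250 → 1600 → 2000 → 2500 → 3200 → 4000 — 3 stops higher (brighter).
Net: −3 −2 +3 = −2 stops.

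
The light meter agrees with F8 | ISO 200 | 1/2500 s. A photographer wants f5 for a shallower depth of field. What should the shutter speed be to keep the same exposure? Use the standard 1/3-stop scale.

Aperture: f/8 → f/7.1 → f/6.3 → f/5.6 → f/5 — 1 1/3 stops larger aperture (brighter).
Need 1 1/3 stops darker from the shutter speed: 1/2500 → 1/3200 → 1/4000 → 1/5000 → 1/6400.

1/6400s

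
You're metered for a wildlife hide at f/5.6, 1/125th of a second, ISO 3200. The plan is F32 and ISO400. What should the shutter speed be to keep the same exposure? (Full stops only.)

Aperture: f/5.6 → f/8 → f/11 → f/16 → f/22 → f/32 — 5 stops narrower (darker).
ISO: 3200 → 1600 → 800 → 400 — 3 stops dropped (darker).
Net change so far: 8 stops darker. Offset with the shutter speed: 1/125 → 1/60 → 1/30 → 1/15 → 1/8 → 1/4 → 1/2 → 1 → 2.

2 s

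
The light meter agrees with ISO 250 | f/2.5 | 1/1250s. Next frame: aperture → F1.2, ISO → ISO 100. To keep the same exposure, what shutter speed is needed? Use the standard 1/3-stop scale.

Aperture: f/2.5 → f/2.2 → f/2 → f/1.8 → f/1.6 → f/1.4 → f/1.2 — 2 stops opened up (brighter).
ISO: 250 → 200 → 160 → 125 → 100 — 1 1/3 stops dropped (darker).
Net change so far: 2/3 stop brighter. Offset with the shutter speed: 1/1250 → 1/1600 → 1/2000.

1/2000s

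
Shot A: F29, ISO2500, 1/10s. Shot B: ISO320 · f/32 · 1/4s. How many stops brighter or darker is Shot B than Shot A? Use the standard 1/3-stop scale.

Aperture: f/29 → f/32 — 1/3 stop narrower (darker).
Shutter speed: 1/10 → 1/8 → 1/6 → 1/5 → 1/4 — 1 1/3 stops slower (brighter).
ISO: 2500 → 2000 → 1600 → 1250 → 1000 → 800 → 640 → 500 → 400 → 320 — 3 stops dropped (darker).
Net: −1/3 +1 1/3 −3 = −2 stops.

2 stops darker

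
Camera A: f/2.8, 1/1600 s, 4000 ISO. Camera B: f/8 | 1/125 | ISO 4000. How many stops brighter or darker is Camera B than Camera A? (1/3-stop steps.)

Aperture: f/2.8 → f/3.2 → f/3.5 → f/4 → f/4.5 → f/5 → f/5.6 → f/6.3 → f/7.1 → f/8 — 3 stops stopped down (darker).
Shutter speed: 1/1600 → 1/1250 → 1/1000 → 1/800 → 1/640 → 1/500 → 1/400 → 1/320 → 1/250 → 1/200 → 1/160 → 1/125 — 3 2/3 stops slower (brighter).
ISO: unchanged.
Net: −3 +3 2/3 = +2/3 stops.

2/3 stop brighter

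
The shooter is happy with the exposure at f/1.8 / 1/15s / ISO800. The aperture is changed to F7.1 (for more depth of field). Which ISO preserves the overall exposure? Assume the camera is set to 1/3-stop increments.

ISO 12800

Aperture: f/1.8 → f/2 → f/2.2 → f/2.5 → f/2.8 → f/3.2 → f/3.5 → f/4 → f/4.5 → f/5 → f/5.6 → f/6.3 → f/7.1 — 4 stops narrower (darker).
Need 4 stops brighter from the ISO: 800 → 1000 → 1250 → 1600 → 2000 → 2500 → 3200 → 4000 → 5000 → 6400 → 8000 → 10000 → 12800.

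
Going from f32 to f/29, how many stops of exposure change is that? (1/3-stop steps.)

1/3 stop

f/32 → f/29 — count the steps: 1 third-stops = 1/3 stop.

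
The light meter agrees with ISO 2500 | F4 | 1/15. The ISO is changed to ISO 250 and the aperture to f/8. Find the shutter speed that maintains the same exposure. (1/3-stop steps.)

2.5 s

ISO: 2500 → 2000 → 1600 → 1250 → 1000 → 800 → 640 → 500 → 400 → 320 → 250 — 3 1/3 stops dropped (darker).
Aperture: f/4 → f/4.5 → f/5 → f/5.6 → f/6.3 → f/7.1 → f/8 — 2 stops smaller aperture (darker).
Net change so far: 5 1/3 stops darker. Offset with the shutter speed: 1/15 → 1/13 → 1/10 → 1/8 → 1/6 → 1/5 → 1/4 → 0.3 → 0.4 → 0.5 → 0.6 → 0.8 → 1 → 1.3 → 1.6 → 2 → 2.5.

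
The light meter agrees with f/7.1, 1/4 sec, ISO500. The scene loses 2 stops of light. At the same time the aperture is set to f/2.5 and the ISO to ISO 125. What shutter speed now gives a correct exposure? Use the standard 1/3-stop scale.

Scene light: 2 stops darker.
Aperture: f/7.1 → f/6.3 → f/5.6 → f/5 → f/4.5 → f/4 → f/3.5 → f/3.2 → f/2.8 → f/2.5 — 3 stops opened up (brighter).
ISO: 500 → 400 → 320 → 250 → 200 → 160 → 125 — 2 stops dropped (darker).
Net so far: 1 stop darker. Shutter speed: 1/4 → 0.3 → 0.4 → 0.5.

0.5 s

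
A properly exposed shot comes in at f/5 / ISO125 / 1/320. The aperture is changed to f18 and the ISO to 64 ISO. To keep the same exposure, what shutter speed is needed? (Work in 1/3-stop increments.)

Aperture: f/5 → f/5.6 → f/6.3 → f/7.1 → f/8 → f/9 → f/10 → f/11 → f/13 → f/14 → f/16 → f/18 — 3 2/3 stops stopped down (darker).
ISO: 125 → 100 → 80 → 64 — 1 stop dropped (darker).
Net change so far: 4 2/3 stops darker. Offset with the shutter speed: 1/320 → 1/250 → 1/200 → 1/160 → 1/125 → 1/100 → 1/80 → 1/60 → 1/50 → 1/40 → 1/30 → 1/25 → 1/20 → 1/15 → 1/13.

1/13s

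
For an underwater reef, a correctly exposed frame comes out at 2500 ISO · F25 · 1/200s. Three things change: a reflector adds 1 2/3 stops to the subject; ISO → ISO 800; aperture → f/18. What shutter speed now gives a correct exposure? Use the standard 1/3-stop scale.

1/400s

Scene light: 1 2/3 stops brighter.
ISO: 2500 → 2000 → 1600 → 1250 → 1000 → 800 — 1 2/3 stops dropped (darker).
Aperture: f/25 → f/22 → f/20 → f/18 — 1 stop wider (brighter).
Net so far: 1 stop brighter. Shutter speed: 1/200 → 1/250 → 1/320 → 1/400.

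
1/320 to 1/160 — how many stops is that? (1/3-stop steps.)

1/320 → 1/250 → 1/200 → 1/160 — count the steps: 3 third-stops = 1 stop.

1 stop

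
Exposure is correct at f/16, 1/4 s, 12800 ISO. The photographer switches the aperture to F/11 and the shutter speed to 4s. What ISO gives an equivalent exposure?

ISO 400

Aperture: f/16 → f/11 — 1 stop opened up (brighter).
Shutter speed: 1/4 → 1/2 → 1 → 2 → 4 — 4 stops longer (brighter).
Net change so far: 5 stops brighter. Offset with the ISO: 12800 → 6400 → 3200 → 1600 → 800 → 400.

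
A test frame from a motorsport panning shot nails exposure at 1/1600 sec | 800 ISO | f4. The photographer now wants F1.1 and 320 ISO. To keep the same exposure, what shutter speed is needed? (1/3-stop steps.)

1/8000s

Aperture: f/4 → f/3.5 → f/3.2 → f/2.8 → f/2.5 → f/2.2 → f/2 → f/1.8 → f/1.6 → f/1.4 → f/1.2 → f/1.1 — 3 2/3 stops wider (brighter).
ISO: 800 → 640 → 500 → 400 → 320 — 1 1/3 stops lower (darker).
Net change so far: 2 1/3 stops brighter. Offset with the shutter speed: 1/1600 → 1/2000 → 1/2500 → 1/3200 → 1/4000 → 1/5000 → 1/6400 → 1/8000.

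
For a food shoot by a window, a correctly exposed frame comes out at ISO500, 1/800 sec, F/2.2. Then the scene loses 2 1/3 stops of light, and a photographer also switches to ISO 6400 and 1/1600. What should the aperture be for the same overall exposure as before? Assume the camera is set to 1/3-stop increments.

f/2.5

Scene light: 2 1/3 stops darker.
ISO: 500 → 640 → 800 → 1000 → 1250 → 1600 → 2000 → 2500 → 3200 → 4000 → 5000 → 6400 — 3 2/3 stops higher (brighter).
Shutter speed: 1/800 → 1/1000 → 1/1250 → 1/1600 — 1 stop shorter (darker).
Net so far: 1/3 stop brighter. Aperture: f/2.2 → f/2.5.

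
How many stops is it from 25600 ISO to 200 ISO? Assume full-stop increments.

7 stops

25600 → 12800 → 6400 → 3200 → 1600 → 800 → 400 → 200 — count the steps: 7 stops.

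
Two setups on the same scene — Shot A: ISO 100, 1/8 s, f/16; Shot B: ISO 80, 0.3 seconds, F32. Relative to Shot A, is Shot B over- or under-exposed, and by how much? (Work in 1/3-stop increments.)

Aperture: f/16 → f/18 → f/20 → f/22 → f/25 → f/29 → f/32 — 2 stops stopped down (darker).
Shutter speed: 1/8 → 1/6 → 1/5 → 1/4 → 0.3 — 1 1/3 stops longer (brighter).
ISO: 100 → 80 — 1/3 stop lower (darker).
Net: −2 +1 1/3 −1/3 = −1 stop.

1 stop darker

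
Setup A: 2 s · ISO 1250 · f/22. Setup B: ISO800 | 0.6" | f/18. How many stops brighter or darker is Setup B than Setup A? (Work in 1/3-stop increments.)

Aperture: f/22 → f/20 → f/18 — 2/3 stop opened up (brighter).
Shutter speed: 2 → 1.6 → 1.3 → 1 → 0.8 → 0.6 — 1 2/3 stops shorter (darker).
ISO: 1250 → 1000 → 800 — 2/3 stop dropped (darker).
Net: +2/3 −1 2/3 −2/3 = −1 2/3 stops.

1 2/3 stops darker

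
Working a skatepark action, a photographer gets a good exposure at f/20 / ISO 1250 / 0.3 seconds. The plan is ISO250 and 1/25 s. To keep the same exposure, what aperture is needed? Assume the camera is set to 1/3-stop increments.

ISO: 1250 → 1000 → 800 → 640 → 500 → 400 → 320 → 250 — 2 1/3 stops lower (darker).
Shutter speed: 0.3 → 1/4 → 1/5 → 1/6 → 1/8 → 1/10 → 1/13 → 1/15 → 1/20 → 1/25 — 3 stops shorter (darker).
Net change so far: 5 1/3 stops darker. Offset with the aperture: f/20 → f/18 → f/16 → f/14 → f/13 → f/11 → f/10 → f/9 → f/8 → f/7.1 → f/6.3 → f/5.6 → f/5 → f/4.5 → f/4 → f/3.5 → f/3.2.

f/3.2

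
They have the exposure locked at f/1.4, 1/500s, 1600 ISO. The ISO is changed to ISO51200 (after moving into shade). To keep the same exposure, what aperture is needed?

f/8

ISO: 1600 → 3200 → 6400 → 12800 → 25600 → 51200 — 5 stops higher (brighter).
Need 5 stops darker from the aperture: f/1.4 → f/2 → f/2.8 → f/4 → f/5.6 → f/8.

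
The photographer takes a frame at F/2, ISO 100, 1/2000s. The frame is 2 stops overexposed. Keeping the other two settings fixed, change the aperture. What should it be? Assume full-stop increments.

Overexposed by 2 stops → need 2 stops darker.
Aperture: f/2 → f/2.8 → f/4.

f/4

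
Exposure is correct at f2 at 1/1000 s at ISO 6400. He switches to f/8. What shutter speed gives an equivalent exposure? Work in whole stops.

1/60s

Aperture: f/2 → f/2.8 → f/4 → f/5.6 → f/8 — 4 stops stopped down (darker).
Need 4 stops brighter from the shutter speed: 1/1000 → 1/500 → 1/250 → 1/125 → 1/60.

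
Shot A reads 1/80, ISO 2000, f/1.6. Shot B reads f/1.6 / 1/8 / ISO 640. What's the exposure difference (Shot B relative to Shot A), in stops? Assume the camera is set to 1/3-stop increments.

1 2/3 stops brighter

Aperture: unchanged.
Shutter speed: 1/80 → 1/60 → 1/50 → 1/40 → 1/30 → 1/25 → 1/20 → 1/15 → 1/13 → 1/10 → 1/8 — 3 1/3 stops longer (brighter).
ISO: 2000 → 1600 → 1250 → 1000 → 800 → 640 — 1 2/3 stops lower (darker).
Net: +3 1/3 −1 2/3 = +1 2/3 stops.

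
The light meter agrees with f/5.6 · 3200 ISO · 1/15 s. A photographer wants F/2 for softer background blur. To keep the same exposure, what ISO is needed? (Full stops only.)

ISO 400

Aperture: f/5.6 → f/4 → f/2.8 → f/2 — 3 stops opened up (brighter).
Need 3 stops darker from the ISO: 3200 → 1600 → 800 → 400.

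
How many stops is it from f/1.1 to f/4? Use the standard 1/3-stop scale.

3 2/3 stops

f/1.1 → f/1.2 → f/1.4 → f/1.6 → f/1.8 → f/2 → f/2.2 → f/2.5 → f/2.8 → f/3.2 → f/3.5 → f/4 — count the steps: 11 third-stops = 3 2/3 stops.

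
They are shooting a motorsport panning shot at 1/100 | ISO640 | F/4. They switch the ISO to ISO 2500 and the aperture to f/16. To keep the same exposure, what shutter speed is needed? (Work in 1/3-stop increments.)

1/25s

ISO: 640 → 800 → 1000 → 1250 → 1600 → 2000 → 2500 — 2 stops raised (brighter).
Aperture: f/4 → f/4.5 → f/5 → f/5.6 → f/6.3 → f/7.1 → f/8 → f/9 → f/10 → f/11 → f/13 → f/14 → f/16 — 4 stops stopped down (darker).
Net change so far: 2 stops darker. Offset with the shutter speed: 1/100 → 1/80 → 1/60 → 1/50 → 1/40 → 1/30 → 1/25.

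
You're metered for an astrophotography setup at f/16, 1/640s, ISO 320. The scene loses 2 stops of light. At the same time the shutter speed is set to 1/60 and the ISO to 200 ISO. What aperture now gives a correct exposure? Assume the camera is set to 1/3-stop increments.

Scene light: 2 stops darker.
Shutter speed: 1/640 → 1/500 → 1/400 → 1/320 → 1/250 → 1/200 → 1/160 → 1/125 → 1/100 → 1/80 → 1/60 — 3 1/3 stops slower (brighter).
ISO: 320 → 250 → 200 — 2/3 stop dropped (darker).
Net so far: 2/3 stop brighter. Aperture: f/16 → f/18 → f/20.

f/20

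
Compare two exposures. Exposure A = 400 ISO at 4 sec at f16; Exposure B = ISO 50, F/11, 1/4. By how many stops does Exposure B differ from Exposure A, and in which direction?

6 stops darker

Aperture: f/16 → f/11 — 1 stop opened up (brighter).
Shutter speed: 4 → 2 → 1 → 1/2 → 1/4 — 4 stops faster (darker).
ISO: 400 → 200 → 100 → 50 — 3 stops lower (darker).
Net: +1 −4 −3 = −6 stops.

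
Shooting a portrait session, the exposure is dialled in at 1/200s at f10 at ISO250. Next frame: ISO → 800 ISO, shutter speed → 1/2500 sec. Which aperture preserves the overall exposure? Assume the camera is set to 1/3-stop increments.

ISO: 250 → 320 → 400 → 500 → 640 → 800 — 1 2/3 stops raised (brighter).
Shutter speed: 1/200 → 1/250 → 1/320 → 1/400 → 1/500 → 1/640 → 1/800 → 1/1000 → 1/1250 → 1/1600 → 1/2000 → 1/2500 — 3 2/3 stops faster (darker).
Net change so far: 2 stops darker. Offset with the aperture: f/10 → f/9 → f/8 → f/7.1 → f/6.3 → f/5.6 → f/5.

f/5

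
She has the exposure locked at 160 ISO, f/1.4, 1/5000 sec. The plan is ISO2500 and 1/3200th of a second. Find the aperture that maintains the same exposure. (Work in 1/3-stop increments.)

f/7.1

ISO: 160 → 200 → 250 → 320 → 400 → 500 → 640 → 800 → 1000 → 1250 → 1600 → 2000 → 2500 — 4 stops raised (brighter).
Shutter speed: 1/5000 → 1/4000 → 1/3200 — 2/3 stop slower (brighter).
Net change so far: 4 2/3 stops brighter. Offset with the aperture: f/1.4 → f/1.6 → f/1.8 → f/2 → f/2.2 → f/2.5 → f/2.8 → f/3.2 → f/3.5 → f/4 → f/4.5 → f/5 → f/5.6 → f/6.3 → f/7.1.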